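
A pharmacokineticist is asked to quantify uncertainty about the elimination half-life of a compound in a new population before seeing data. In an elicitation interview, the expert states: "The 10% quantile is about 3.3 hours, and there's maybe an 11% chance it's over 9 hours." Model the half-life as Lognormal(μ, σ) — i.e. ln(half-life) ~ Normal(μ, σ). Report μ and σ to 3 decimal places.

If T ~ Lognormal(μ,σ) then ln T ~ Normal(μ,σ), so the p-quantile of ln T is μ + z_p·σ.
ln(3.3) = 1.194 and ln(9) = 2.197; z_{0.1} = -1.282, z_{0.89} = 1.227.
σ = (2.197 − 1.194)/(1.227 − (-1.282)) = 0.400.
μ = 1.194 − (-1.282)·0.400 = 1.707.

μ ≈ 1.707, σ ≈ 0.400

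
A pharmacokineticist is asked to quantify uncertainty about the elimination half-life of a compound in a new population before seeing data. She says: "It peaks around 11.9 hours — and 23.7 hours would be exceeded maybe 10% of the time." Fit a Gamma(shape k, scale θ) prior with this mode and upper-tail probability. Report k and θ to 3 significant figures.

k ≈ 5.04, θ ≈ 2.95

Gamma(k,θ) with k>1 has mode (k−1)θ, so θ = 11.9/(k−1).
Need P(X < 23.7) = 0.9 with θ tied to k this way. Start at k = 2, θ = 11.9: P(X<23.7) ≈ 0.592.
Too low — raise k to concentrate. Iterating converges to k ≈ 5.04.
Then θ = 11.9/(5.04−1) ≈ 2.95.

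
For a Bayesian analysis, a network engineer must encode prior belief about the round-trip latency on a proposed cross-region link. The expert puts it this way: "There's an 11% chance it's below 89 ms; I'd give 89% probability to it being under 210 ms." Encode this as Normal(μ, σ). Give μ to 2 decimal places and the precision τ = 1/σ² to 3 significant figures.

For Normal(μ,σ), the p-quantile is μ + z_p·σ. Here z_{0.11} = -1.227, z_{0.89} = 1.227.
So 89 = μ − 1.227σ and 210 = μ + 1.227σ.
Subtracting: σ = (210 − 89)/(1.227 − (-1.227)) = 49.33.
Then μ = 89 − (-1.227)·49.33 = 149.50.
Precision τ = 1/σ² = 1/49.33² = 0.000411.

μ = 149.50, τ = 0.000411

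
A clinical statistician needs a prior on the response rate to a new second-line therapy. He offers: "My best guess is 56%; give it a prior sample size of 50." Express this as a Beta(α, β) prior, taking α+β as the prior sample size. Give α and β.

Under the effective-sample-size interpretation, Beta(α, β) has prior mean α/(α+β) and prior sample size α+β.
So α+β = 50 and α/(α+β) = 0.56, giving α = 0.56·50 = 28 and β = 50 − 28 = 22.

α = 28, β = 22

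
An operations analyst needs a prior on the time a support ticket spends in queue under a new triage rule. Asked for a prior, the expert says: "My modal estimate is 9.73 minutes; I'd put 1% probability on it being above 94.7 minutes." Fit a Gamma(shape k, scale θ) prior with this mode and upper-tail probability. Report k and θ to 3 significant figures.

k ≈ 1.6, θ ≈ 16.1

Gamma(k,θ) with k>1 has mode (k−1)θ, so θ = 9.73/(k−1).
Need P(X < 94.7) = 0.99 with θ tied to k this way. Start at k = 2, θ = 9.73: P(X<94.7) ≈ 0.999.
Too high — lower k to spread out. Iterating converges to k ≈ 1.6.
Then θ = 9.73/(1.6−1) ≈ 16.1.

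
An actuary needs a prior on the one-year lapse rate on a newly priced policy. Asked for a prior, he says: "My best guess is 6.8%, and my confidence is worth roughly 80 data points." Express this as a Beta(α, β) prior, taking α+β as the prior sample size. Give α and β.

Under the effective-sample-size interpretation, Beta(α, β) has prior mean α/(α+β) and prior sample size α+β.
So α+β = 80 and α/(α+β) = 0.068, giving α = 0.068·80 = 5.44 and β = 80 − 5.44 = 74.56.

α = 5.44, β = 74.56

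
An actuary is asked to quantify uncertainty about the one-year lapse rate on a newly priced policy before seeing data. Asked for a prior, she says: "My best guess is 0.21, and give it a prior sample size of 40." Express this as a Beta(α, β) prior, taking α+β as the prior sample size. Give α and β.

Under the effective-sample-size interpretation, Beta(α, β) has prior mean α/(α+β) and prior sample size α+β.
So α+β = 40 and α/(α+β) = 0.21, giving α = 0.21·40 = 8.4 and β = 40 − 8.4 = 31.6.

α = 8.4, β = 31.6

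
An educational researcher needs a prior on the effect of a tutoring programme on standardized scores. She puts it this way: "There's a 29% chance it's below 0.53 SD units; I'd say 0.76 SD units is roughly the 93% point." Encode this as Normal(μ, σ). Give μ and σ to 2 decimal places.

μ = 0.59, σ = 0.11

The p-quantile of Normal(μ,σ) is μ + z_p·σ, with z_{0.29} = -0.5534 and z_{0.93} = 1.476.
Eliminate σ: μ = (z₂·x₁ − z₁·x₂)/(z₂ − z₁) = (1.476·0.53 − (-0.5534)·0.76)/2.029 = 0.59.
Then σ = (x₂ − x₁)/(z₂ − z₁) = (0.76 − 0.53)/2.029 = 0.11.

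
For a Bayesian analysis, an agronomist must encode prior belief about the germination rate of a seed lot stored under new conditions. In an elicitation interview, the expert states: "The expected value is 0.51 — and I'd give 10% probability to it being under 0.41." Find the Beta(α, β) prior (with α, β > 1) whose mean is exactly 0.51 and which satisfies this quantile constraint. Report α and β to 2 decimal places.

α ≈ 20.81, β ≈ 19.99

With mean 0.51 fixed, write α = 0.51s, β = 0.49s where s = α+β.
Need P(θ < 0.41) = 0.1 under Beta(0.51s, 0.49s). Normal approximation: (q−m)/√(m(1−m)/s) ≈ z_{0.1} = -1.28, so s ≈ 0.51·0.49·(-1.28)²/(0.41−0.51)² = 41.0.
At s = 41.0: P(θ<0.41) ≈ 0.099. Adjusting to match 0.1 gives s ≈ 40.80.
So α = 0.51·40.80 ≈ 20.81, β = 0.49·40.80 ≈ 19.99.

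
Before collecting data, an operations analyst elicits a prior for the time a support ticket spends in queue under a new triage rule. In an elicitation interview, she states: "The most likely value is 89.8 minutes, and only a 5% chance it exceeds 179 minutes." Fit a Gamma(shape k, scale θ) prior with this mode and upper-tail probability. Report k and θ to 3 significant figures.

Gamma(k,θ) with k>1 has mode (k−1)θ, so θ = 89.8/(k−1).
Need P(X < 179) = 0.95 with θ tied to k this way. Start at k = 2, θ = 89.8: P(X<179) ≈ 0.592.
Too low — raise k to concentrate. Iterating converges to k ≈ 6.83.
Then θ = 89.8/(6.83−1) ≈ 15.4.

k ≈ 6.83, θ ≈ 15.4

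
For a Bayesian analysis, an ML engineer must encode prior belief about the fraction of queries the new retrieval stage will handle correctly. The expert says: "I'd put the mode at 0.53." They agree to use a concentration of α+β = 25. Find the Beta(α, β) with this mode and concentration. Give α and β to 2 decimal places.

α = 13.19, β = 11.81

For α,β > 1 the Beta mode is (α−1)/(α+β−2). With α+β = 25, the mode is (α−1)/23.
Set (α−1)/23 = 0.53 → α = 1 + 0.53·23 = 13.19.
β = 25 − α = 11.81.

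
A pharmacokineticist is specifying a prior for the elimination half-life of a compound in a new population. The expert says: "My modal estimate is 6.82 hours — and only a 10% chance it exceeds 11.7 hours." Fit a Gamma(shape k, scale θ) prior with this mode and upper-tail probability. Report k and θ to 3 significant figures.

k ≈ 7.51, θ ≈ 1.05

Gamma(k,θ) with k>1 has mode (k−1)θ, so θ = 6.82/(k−1).
Need P(X < 11.7) = 0.9 with θ tied to k this way. Start at k = 2, θ = 6.82: P(X<11.7) ≈ 0.512.
Too low — raise k to concentrate. Iterating converges to k ≈ 7.51.
Then θ = 6.82/(7.51−1) ≈ 1.05.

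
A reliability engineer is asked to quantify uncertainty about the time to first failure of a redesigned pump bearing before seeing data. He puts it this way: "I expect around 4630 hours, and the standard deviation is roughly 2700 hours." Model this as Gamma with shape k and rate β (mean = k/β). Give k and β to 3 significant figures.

k ≈ 2.94, β ≈ 0.000635

For Gamma(k, rate β): mean = k/β, variance = k/β², so CV = 1/√k.
CV = SD/mean = 2700/4630 = 0.5832, hence k = 1/CV² = 2.94.
Then β = k/mean = 2.94/4630 = 0.000635.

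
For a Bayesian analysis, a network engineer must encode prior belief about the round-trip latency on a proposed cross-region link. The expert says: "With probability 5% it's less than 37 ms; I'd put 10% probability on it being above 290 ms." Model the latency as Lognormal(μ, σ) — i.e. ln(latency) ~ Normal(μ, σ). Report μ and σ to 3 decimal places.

μ ≈ 4.768, σ ≈ 0.704

If T ~ Lognormal(μ,σ) then ln T ~ Normal(μ,σ), so the p-quantile of ln T is μ + z_p·σ.
ln(37) = 3.611 and ln(290) = 5.67; z_{0.05} = -1.645, z_{0.9} = 1.282.
σ = (5.67 − 3.611)/(1.282 − (-1.645)) = 0.704.
μ = 3.611 − (-1.645)·0.704 = 4.768.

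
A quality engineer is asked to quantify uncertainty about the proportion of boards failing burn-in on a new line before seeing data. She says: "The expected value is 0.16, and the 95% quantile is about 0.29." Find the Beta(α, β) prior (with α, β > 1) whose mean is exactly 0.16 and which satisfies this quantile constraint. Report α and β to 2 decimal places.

With mean 0.16 fixed, write α = 0.16s, β = 0.84s where s = α+β.
Need P(θ < 0.29) = 0.95 under Beta(0.16s, 0.84s). Normal approximation: (q−m)/√(m(1−m)/s) ≈ z_{0.95} = 1.64, so s ≈ 0.16·0.84·(1.64)²/(0.29−0.16)² = 21.5.
At s = 21.5: P(θ<0.29) ≈ 0.936. Adjusting to match 0.95 gives s ≈ 25.83.
So α = 0.16·25.83 ≈ 4.13, β = 0.84·25.83 ≈ 21.70.

α ≈ 4.13, β ≈ 21.70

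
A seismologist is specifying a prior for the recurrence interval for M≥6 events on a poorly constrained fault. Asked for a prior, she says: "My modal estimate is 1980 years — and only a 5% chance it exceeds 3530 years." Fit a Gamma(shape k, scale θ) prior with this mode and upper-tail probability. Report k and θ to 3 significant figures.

k ≈ 9.34, θ ≈ 237

Gamma(k,θ) with k>1 has mode (k−1)θ, so θ = 1980/(k−1).
Need P(X < 3530) = 0.95 with θ tied to k this way. Start at k = 2, θ = 1980: P(X<3530) ≈ 0.532.
Too low — raise k to concentrate. Iterating converges to k ≈ 9.34.
Then θ = 1980/(9.34−1) ≈ 237.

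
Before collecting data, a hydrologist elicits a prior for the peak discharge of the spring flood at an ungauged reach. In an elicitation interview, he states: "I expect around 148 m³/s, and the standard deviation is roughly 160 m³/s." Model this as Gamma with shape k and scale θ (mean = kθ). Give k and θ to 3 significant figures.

k ≈ 0.856, θ ≈ 173

For Gamma(k, scale θ): mean = kθ, variance = kθ², so CV = 1/√k.
CV = SD/mean = 160/148 = 1.081, hence k = 1/CV² = 0.856.
Then θ = mean/k = 148/0.856 = 173.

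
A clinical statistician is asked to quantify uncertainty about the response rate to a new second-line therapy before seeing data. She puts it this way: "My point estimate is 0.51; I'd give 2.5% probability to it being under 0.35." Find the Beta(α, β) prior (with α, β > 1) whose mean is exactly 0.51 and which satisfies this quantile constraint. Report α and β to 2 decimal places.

α ≈ 18.50, β ≈ 17.78

With mean 0.51 fixed, write α = 0.51s, β = 0.49s where s = α+β.
Need P(θ < 0.35) = 0.025 under Beta(0.51s, 0.49s). Normal approximation: (q−m)/√(m(1−m)/s) ≈ z_{0.025} = -1.96, so s ≈ 0.51·0.49·(-1.96)²/(0.35−0.51)² = 37.5.
At s = 37.5: P(θ<0.35) ≈ 0.023. Adjusting to match 0.025 gives s ≈ 36.28.
So α = 0.51·36.28 ≈ 18.50, β = 0.49·36.28 ≈ 17.78.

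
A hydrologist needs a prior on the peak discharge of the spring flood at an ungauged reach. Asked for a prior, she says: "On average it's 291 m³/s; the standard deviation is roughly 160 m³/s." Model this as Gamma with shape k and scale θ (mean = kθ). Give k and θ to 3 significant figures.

k ≈ 3.31, θ ≈ 88

For Gamma(k, scale θ): mean = kθ, variance = kθ², so CV = 1/√k.
CV = SD/mean = 160/291 = 0.5498, hence k = 1/CV² = 3.31.
Then θ = mean/k = 291/3.31 = 88.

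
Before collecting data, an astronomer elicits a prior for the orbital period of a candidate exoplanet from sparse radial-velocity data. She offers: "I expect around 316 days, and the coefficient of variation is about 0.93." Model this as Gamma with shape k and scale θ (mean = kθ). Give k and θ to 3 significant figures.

k ≈ 1.16, θ ≈ 273

For Gamma(k, scale θ): mean = kθ, variance = kθ², so CV = 1/√k.
CV = 0.93, hence k = 1/CV² = 1.16.
Then θ = mean/k = 316/1.16 = 273.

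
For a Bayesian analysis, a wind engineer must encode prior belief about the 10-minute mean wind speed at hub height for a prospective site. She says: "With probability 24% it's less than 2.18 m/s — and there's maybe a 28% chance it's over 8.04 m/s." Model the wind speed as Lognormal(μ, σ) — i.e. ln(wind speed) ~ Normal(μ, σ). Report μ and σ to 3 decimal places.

μ ≈ 1.494, σ ≈ 1.012

If T ~ Lognormal(μ,σ) then ln T ~ Normal(μ,σ), so the p-quantile of ln T is μ + z_p·σ.
ln(2.18) = 0.7793 and ln(8.04) = 2.084; z_{0.24} = -0.7063, z_{0.72} = 0.5828.
σ = (2.084 − 0.7793)/(0.5828 − (-0.7063)) = 1.012.
μ = 0.7793 − (-0.7063)·1.012 = 1.494.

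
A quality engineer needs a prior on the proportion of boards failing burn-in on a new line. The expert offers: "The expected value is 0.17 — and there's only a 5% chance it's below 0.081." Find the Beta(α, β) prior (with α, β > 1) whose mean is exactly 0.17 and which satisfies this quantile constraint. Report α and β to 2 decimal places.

α ≈ 6.32, β ≈ 30.86

With mean 0.17 fixed, write α = 0.17s, β = 0.83s where s = α+β.
Need P(θ < 0.081) = 0.05 under Beta(0.17s, 0.83s). Normal approximation: (q−m)/√(m(1−m)/s) ≈ z_{0.05} = -1.64, so s ≈ 0.17·0.83·(-1.64)²/(0.081−0.17)² = 48.2.
At s = 48.2: P(θ<0.081) ≈ 0.029. Adjusting to match 0.05 gives s ≈ 37.18.
So α = 0.17·37.18 ≈ 6.32, β = 0.83·37.18 ≈ 30.86.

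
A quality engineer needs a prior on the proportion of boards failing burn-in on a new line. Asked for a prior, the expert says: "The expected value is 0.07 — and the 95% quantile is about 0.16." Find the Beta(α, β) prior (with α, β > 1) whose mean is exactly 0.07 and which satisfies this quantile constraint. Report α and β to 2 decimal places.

α ≈ 2.03, β ≈ 27.01

With mean 0.07 fixed, write α = 0.07s, β = 0.93s where s = α+β.
Need P(θ < 0.16) = 0.95 under Beta(0.07s, 0.93s). Normal approximation: (q−m)/√(m(1−m)/s) ≈ z_{0.95} = 1.64, so s ≈ 0.07·0.93·(1.64)²/(0.16−0.07)² = 21.7.
At s = 21.7: P(θ<0.16) ≈ 0.930. Adjusting to match 0.95 gives s ≈ 29.04.
So α = 0.07·29.04 ≈ 2.03, β = 0.93·29.04 ≈ 27.01.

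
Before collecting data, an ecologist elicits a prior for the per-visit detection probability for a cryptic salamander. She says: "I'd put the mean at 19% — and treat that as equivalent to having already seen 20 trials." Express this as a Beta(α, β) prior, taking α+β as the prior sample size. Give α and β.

α = 3.8, β = 16.2

Under the effective-sample-size interpretation, Beta(α, β) has prior mean α/(α+β) and prior sample size α+β.
So α+β = 20 and α/(α+β) = 0.19, giving α = 0.19·20 = 3.8 and β = 20 − 3.8 = 16.2.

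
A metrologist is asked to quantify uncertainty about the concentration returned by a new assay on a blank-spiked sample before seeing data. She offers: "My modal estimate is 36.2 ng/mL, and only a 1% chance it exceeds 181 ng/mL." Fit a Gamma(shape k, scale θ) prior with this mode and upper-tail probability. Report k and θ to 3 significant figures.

Gamma(k,θ) with k>1 has mode (k−1)θ, so θ = 36.2/(k−1).
Need P(X < 181) = 0.99 with θ tied to k this way. Start at k = 2, θ = 36.2: P(X<181) ≈ 0.960.
Too low — raise k to concentrate. Iterating converges to k ≈ 2.51.
Then θ = 36.2/(2.51−1) ≈ 23.9.

k ≈ 2.51, θ ≈ 23.9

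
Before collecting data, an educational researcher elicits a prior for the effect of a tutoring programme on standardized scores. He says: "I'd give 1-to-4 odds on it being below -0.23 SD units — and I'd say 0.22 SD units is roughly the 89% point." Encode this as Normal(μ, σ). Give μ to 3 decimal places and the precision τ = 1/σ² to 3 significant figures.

μ = -0.047, τ = 21.1

For Normal(μ,σ), the p-quantile is μ + z_p·σ. Here z_{0.2} = -0.8416, z_{0.89} = 1.227.
So -0.23 = μ − 0.8416σ and 0.22 = μ + 1.227σ.
Subtracting: σ = (0.22 − -0.23)/(1.227 − (-0.8416)) = 0.218.
Then μ = -0.23 − (-0.8416)·0.218 = -0.047.
Precision τ = 1/σ² = 1/0.2176² = 21.1.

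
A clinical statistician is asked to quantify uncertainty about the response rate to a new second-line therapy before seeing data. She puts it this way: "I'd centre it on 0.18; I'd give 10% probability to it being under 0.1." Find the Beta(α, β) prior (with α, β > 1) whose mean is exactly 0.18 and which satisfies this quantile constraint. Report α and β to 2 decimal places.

α ≈ 5.92, β ≈ 26.97

With mean 0.18 fixed, write α = 0.18s, β = 0.82s where s = α+β.
Need P(θ < 0.1) = 0.1 under Beta(0.18s, 0.82s). Normal approximation: (q−m)/√(m(1−m)/s) ≈ z_{0.1} = -1.28, so s ≈ 0.18·0.82·(-1.28)²/(0.1−0.18)² = 37.9.
At s = 37.9: P(θ<0.1) ≈ 0.082. Adjusting to match 0.1 gives s ≈ 32.89.
So α = 0.18·32.89 ≈ 5.92, β = 0.82·32.89 ≈ 26.97.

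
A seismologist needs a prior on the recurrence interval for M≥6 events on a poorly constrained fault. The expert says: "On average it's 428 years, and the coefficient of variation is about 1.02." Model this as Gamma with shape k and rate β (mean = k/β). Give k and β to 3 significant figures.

For Gamma(k, rate β): mean = k/β, variance = k/β², so CV = 1/√k.
CV = 1.02, hence k = 1/CV² = 0.961.
Then β = k/mean = 0.961/428 = 0.00225.

k ≈ 0.961, β ≈ 0.00225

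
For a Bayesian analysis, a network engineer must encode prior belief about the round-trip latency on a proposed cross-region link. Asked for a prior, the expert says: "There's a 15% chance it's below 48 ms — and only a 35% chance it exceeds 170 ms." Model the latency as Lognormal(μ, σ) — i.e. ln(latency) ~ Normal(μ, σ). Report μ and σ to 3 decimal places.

If T ~ Lognormal(μ,σ) then ln T ~ Normal(μ,σ), so the p-quantile of ln T is μ + z_p·σ.
ln(48) = 3.871 and ln(170) = 5.136; z_{0.15} = -1.036, z_{0.65} = 0.3853.
σ = (5.136 − 3.871)/(0.3853 − (-1.036)) = 0.889.
μ = 3.871 − (-1.036)·0.889 = 4.793.

μ ≈ 4.793, σ ≈ 0.889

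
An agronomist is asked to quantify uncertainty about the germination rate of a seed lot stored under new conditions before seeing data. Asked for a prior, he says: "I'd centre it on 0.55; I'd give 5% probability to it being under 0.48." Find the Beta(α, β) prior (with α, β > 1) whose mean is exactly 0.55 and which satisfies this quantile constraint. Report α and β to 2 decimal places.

α ≈ 75.58, β ≈ 61.84

With mean 0.55 fixed, write α = 0.55s, β = 0.45s where s = α+β.
Need P(θ < 0.48) = 0.05 under Beta(0.55s, 0.45s). Normal approximation: (q−m)/√(m(1−m)/s) ≈ z_{0.05} = -1.64, so s ≈ 0.55·0.45·(-1.64)²/(0.48−0.55)² = 136.7.
At s = 136.7: P(θ<0.48) ≈ 0.050. Adjusting to match 0.05 gives s ≈ 137.42.
So α = 0.55·137.42 ≈ 75.58, β = 0.45·137.42 ≈ 61.84.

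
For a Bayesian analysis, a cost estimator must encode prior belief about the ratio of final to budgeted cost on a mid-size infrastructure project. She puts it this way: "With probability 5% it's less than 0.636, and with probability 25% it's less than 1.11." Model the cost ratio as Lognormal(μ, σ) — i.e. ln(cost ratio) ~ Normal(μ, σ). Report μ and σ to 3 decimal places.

μ ≈ 0.491, σ ≈ 0.574

If T ~ Lognormal(μ,σ) then ln T ~ Normal(μ,σ), so the p-quantile of ln T is μ + z_p·σ.
ln(0.636) = -0.4526 and ln(1.11) = 0.1044; z_{0.05} = -1.645, z_{0.25} = -0.6745.
σ = (0.1044 − -0.4526)/(-0.6745 − (-1.645)) = 0.574.
μ = -0.4526 − (-1.645)·0.574 = 0.491.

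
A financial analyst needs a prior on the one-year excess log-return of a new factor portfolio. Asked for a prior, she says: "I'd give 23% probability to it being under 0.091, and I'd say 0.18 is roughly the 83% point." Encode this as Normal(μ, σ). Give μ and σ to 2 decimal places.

The p-quantile of Normal(μ,σ) is μ + z_p·σ, with z_{0.23} = -0.7388 and z_{0.83} = 0.9542.
Eliminate σ: μ = (z₂·x₁ − z₁·x₂)/(z₂ − z₁) = (0.9542·0.091 − (-0.7388)·0.18)/1.693 = 0.13.
Then σ = (x₂ − x₁)/(z₂ − z₁) = (0.18 − 0.091)/1.693 = 0.05.

μ = 0.13, σ = 0.05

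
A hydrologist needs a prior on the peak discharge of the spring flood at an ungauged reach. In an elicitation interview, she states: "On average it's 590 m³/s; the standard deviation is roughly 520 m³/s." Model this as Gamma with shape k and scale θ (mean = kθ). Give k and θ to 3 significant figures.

k ≈ 1.29, θ ≈ 458

For Gamma(k, scale θ): mean = kθ, variance = kθ², so CV = 1/√k.
CV = SD/mean = 520/590 = 0.8814, hence k = 1/CV² = 1.29.
Then θ = mean/k = 590/1.29 = 458.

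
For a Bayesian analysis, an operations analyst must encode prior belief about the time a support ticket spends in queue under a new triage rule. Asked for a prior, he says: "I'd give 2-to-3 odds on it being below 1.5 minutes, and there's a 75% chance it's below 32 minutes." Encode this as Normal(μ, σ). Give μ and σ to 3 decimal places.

μ = 9.828, σ = 32.872

The p-quantile of Normal(μ,σ) is μ + z_p·σ, with z_{0.4} = -0.2533 and z_{0.75} = 0.6745.
Eliminate σ: μ = (z₂·x₁ − z₁·x₂)/(z₂ − z₁) = (0.6745·1.5 − (-0.2533)·32)/0.9278 = 9.828.
Then σ = (x₂ − x₁)/(z₂ − z₁) = (32 − 1.5)/0.9278 = 32.872.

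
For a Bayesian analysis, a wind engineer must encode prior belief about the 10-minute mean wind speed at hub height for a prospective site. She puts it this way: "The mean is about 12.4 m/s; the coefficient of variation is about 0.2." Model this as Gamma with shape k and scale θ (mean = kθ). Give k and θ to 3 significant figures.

k ≈ 25, θ ≈ 0.496

For Gamma(k, scale θ): mean = kθ, variance = kθ², so CV = 1/√k.
CV = 0.2, hence k = 1/CV² = 25.
Then θ = mean/k = 12.4/25 = 0.496.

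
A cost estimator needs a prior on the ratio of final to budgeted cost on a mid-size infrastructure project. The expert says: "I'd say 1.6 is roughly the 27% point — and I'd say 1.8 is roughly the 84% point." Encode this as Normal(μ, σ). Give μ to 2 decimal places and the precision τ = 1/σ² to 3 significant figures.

μ = 1.68, τ = 64.6

The p-quantile of Normal(μ,σ) is μ + z_p·σ, with z_{0.27} = -0.6128 and z_{0.84} = 0.9945.
Eliminate σ: μ = (z₂·x₁ − z₁·x₂)/(z₂ − z₁) = (0.9945·1.6 − (-0.6128)·1.8)/1.607 = 1.68.
Then σ = (x₂ − x₁)/(z₂ − z₁) = (1.8 − 1.6)/1.607 = 0.12.
Precision τ = 1/σ² = 1/0.1244² = 64.6.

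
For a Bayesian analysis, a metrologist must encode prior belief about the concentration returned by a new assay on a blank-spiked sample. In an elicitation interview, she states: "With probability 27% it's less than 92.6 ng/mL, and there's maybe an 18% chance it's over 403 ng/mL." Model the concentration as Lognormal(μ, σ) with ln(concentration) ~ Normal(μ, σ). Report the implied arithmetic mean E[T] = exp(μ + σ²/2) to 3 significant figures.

If T ~ Lognormal(μ,σ) then ln T ~ Normal(μ,σ), so the p-quantile of ln T is μ + z_p·σ.
ln(92.6) = 4.528 and ln(403) = 5.999; z_{0.27} = -0.6128, z_{0.82} = 0.9154.
σ = (5.999 − 4.528)/(0.9154 − (-0.6128)) = 0.962.
μ = 4.528 − (-0.6128)·0.962 = 5.118.
E[T] = exp(μ + σ²/2) = exp(5.118 + 0.4631) = 265 ng/mL.

E[T] ≈ 265 ng/mL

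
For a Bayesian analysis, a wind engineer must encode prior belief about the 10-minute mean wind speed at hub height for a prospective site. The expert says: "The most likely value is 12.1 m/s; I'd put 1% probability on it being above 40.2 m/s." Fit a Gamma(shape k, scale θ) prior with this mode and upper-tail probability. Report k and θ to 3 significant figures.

Gamma(k,θ) with k>1 has mode (k−1)θ, so θ = 12.1/(k−1).
Need P(X < 40.2) = 0.99 with θ tied to k this way. Start at k = 2, θ = 12.1: P(X<40.2) ≈ 0.844.
Too low — raise k to concentrate. Iterating converges to k ≈ 4.05.
Then θ = 12.1/(4.05−1) ≈ 3.97.

k ≈ 4.05, θ ≈ 3.97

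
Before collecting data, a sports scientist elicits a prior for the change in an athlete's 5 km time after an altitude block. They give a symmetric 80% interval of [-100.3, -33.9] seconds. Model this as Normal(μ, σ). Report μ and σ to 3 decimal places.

A symmetric 80% interval runs μ ± z·σ with z = 1.282.
Half-width = 33.2, so σ = 33.2/1.282 = 25.906.
μ is the interval midpoint, -67.100.

μ = -67.100, σ = 25.906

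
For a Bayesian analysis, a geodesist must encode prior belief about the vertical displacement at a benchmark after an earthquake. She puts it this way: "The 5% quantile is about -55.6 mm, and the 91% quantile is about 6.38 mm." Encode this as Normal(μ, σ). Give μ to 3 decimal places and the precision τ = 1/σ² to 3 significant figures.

The p-quantile of Normal(μ,σ) is μ + z_p·σ, with z_{0.05} = -1.645 and z_{0.91} = 1.341.
Eliminate σ: μ = (z₂·x₁ − z₁·x₂)/(z₂ − z₁) = (1.341·-55.6 − (-1.645)·6.38)/2.986 = -21.454.
Then σ = (x₂ − x₁)/(z₂ − z₁) = (6.38 − -55.6)/2.986 = 20.760.
Precision τ = 1/σ² = 1/20.76² = 0.00232.

μ = -21.454, τ = 0.00232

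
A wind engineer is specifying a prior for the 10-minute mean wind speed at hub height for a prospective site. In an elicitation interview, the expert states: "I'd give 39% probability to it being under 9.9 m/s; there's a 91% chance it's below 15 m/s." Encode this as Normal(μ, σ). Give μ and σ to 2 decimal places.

For Normal(μ,σ), the p-quantile is μ + z_p·σ. Here z_{0.39} = -0.2793, z_{0.91} = 1.341.
So 9.9 = μ − 0.2793σ and 15 = μ + 1.341σ.
Subtracting: σ = (15 − 9.9)/(1.341 − (-0.2793)) = 3.15.
Then μ = 9.9 − (-0.2793)·3.15 = 10.78.

μ = 10.78, σ = 3.15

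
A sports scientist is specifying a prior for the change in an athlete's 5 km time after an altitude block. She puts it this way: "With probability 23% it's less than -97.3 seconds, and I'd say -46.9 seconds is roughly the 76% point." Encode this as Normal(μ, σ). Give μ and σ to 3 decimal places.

For Normal(μ,σ), the p-quantile is μ + z_p·σ. Here z_{0.23} = -0.7388, z_{0.76} = 0.7063.
So -97.3 = μ − 0.7388σ and -46.9 = μ + 0.7063σ.
Subtracting: σ = (-46.9 − -97.3)/(0.7063 − (-0.7388)) = 34.875.
Then μ = -97.3 − (-0.7388)·34.875 = -71.533.

μ = -71.533, σ = 34.875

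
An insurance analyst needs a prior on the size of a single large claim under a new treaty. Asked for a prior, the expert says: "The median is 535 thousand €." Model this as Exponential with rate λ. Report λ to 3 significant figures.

λ ≈ 0.0013

Exponential median = ln 2 / λ, so λ = ln 2 / 535.0 = 0.0013.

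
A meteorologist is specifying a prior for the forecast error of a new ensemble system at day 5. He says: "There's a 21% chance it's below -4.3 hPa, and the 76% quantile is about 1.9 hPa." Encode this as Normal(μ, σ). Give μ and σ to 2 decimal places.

μ = -0.99, σ = 4.10

The p-quantile of Normal(μ,σ) is μ + z_p·σ, with z_{0.21} = -0.8064 and z_{0.76} = 0.7063.
Eliminate σ: μ = (z₂·x₁ − z₁·x₂)/(z₂ − z₁) = (0.7063·-4.3 − (-0.8064)·1.9)/1.513 = -0.99.
Then σ = (x₂ − x₁)/(z₂ − z₁) = (1.9 − -4.3)/1.513 = 4.10.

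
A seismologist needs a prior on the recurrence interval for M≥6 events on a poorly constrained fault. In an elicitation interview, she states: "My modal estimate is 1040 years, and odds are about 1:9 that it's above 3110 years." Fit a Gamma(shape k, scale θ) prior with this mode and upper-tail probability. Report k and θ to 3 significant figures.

Gamma(k,θ) with k>1 has mode (k−1)θ, so θ = 1040/(k−1).
Need P(X < 3110) = 0.9 with θ tied to k this way. Start at k = 2, θ = 1040: P(X<3110) ≈ 0.799.
Too low — raise k to concentrate. Iterating converges to k ≈ 2.58.
Then θ = 1040/(2.58−1) ≈ 656.

k ≈ 2.58, θ ≈ 656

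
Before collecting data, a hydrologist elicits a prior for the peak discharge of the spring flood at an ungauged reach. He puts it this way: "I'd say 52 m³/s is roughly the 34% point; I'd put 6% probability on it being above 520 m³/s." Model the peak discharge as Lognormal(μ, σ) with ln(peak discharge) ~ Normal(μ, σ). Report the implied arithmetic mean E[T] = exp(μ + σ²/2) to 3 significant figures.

If T ~ Lognormal(μ,σ) then ln T ~ Normal(μ,σ), so the p-quantile of ln T is μ + z_p·σ.
ln(52) = 3.951 and ln(520) = 6.254; z_{0.34} = -0.4125, z_{0.94} = 1.555.
σ = (6.254 − 3.951)/(1.555 − (-0.4125)) = 1.170.
μ = 3.951 − (-0.4125)·1.170 = 4.434.
E[T] = exp(μ + σ²/2) = exp(4.434 + 0.6850) = 167 m³/s.

E[T] ≈ 167 m³/s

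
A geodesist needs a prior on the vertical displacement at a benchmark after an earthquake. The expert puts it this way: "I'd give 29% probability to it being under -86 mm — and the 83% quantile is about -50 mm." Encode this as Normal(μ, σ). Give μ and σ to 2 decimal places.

For Normal(μ,σ), the p-quantile is μ + z_p·σ. Here z_{0.29} = -0.5534, z_{0.83} = 0.9542.
So -86 = μ − 0.5534σ and -50 = μ + 0.9542σ.
Subtracting: σ = (-50 − -86)/(0.9542 − (-0.5534)) = 23.88.
Then μ = -86 − (-0.5534)·23.88 = -72.79.

μ = -72.79, σ = 23.88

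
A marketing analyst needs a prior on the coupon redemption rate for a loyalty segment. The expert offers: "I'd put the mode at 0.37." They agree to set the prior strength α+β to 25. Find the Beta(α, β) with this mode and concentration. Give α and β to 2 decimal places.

For α,β > 1 the Beta mode is (α−1)/(α+β−2). With α+β = 25, the mode is (α−1)/23.
Set (α−1)/23 = 0.37 → α = 1 + 0.37·23 = 9.51.
β = 25 − α = 15.49.

α = 9.51, β = 15.49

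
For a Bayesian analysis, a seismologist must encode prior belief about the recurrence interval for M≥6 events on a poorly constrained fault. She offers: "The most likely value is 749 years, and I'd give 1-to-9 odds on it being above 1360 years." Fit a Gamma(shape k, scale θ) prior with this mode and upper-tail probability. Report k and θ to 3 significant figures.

Gamma(k,θ) with k>1 has mode (k−1)θ, so θ = 749/(k−1).
Need P(X < 1360) = 0.9 with θ tied to k this way. Start at k = 2, θ = 749: P(X<1360) ≈ 0.542.
Too low — raise k to concentrate. Iterating converges to k ≈ 6.36.
Then θ = 749/(6.36−1) ≈ 140.

k ≈ 6.36, θ ≈ 140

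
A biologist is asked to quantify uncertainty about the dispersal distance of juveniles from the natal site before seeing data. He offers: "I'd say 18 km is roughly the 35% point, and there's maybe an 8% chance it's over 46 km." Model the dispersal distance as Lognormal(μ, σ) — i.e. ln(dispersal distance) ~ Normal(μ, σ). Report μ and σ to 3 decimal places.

μ ≈ 3.092, σ ≈ 0.524

If T ~ Lognormal(μ,σ) then ln T ~ Normal(μ,σ), so the p-quantile of ln T is μ + z_p·σ.
ln(18) = 2.89 and ln(46) = 3.829; z_{0.35} = -0.3853, z_{0.92} = 1.405.
σ = (3.829 − 2.89)/(1.405 − (-0.3853)) = 0.524.
μ = 2.89 − (-0.3853)·0.524 = 3.092.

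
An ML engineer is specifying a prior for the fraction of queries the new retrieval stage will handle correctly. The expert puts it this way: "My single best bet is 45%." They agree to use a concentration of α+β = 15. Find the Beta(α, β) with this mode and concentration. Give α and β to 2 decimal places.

For α,β > 1 the Beta mode is (α−1)/(α+β−2). With α+β = 15, the mode is (α−1)/13.
Set (α−1)/13 = 0.45 → α = 1 + 0.45·13 = 6.85.
β = 15 − α = 8.15.

α = 6.85, β = 8.15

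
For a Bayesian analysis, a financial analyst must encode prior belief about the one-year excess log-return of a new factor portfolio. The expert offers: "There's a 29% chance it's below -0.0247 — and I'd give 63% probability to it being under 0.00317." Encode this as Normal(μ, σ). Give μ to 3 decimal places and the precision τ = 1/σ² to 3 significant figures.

μ = -0.007, τ = 1010

The p-quantile of Normal(μ,σ) is μ + z_p·σ, with z_{0.29} = -0.5534 and z_{0.63} = 0.3319.
Eliminate σ: μ = (z₂·x₁ − z₁·x₂)/(z₂ − z₁) = (0.3319·-0.0247 − (-0.5534)·0.00317)/0.8852 = -0.007.
Then σ = (x₂ − x₁)/(z₂ − z₁) = (0.00317 − -0.0247)/0.8852 = 0.031.
Precision τ = 1/σ² = 1/0.03148² = 1010.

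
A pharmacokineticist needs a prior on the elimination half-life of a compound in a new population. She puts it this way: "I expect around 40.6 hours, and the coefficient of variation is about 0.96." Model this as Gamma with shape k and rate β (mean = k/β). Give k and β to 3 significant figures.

For Gamma(k, rate β): mean = k/β, variance = k/β², so CV = 1/√k.
CV = 0.96, hence k = 1/CV² = 1.09.
Then β = k/mean = 1.09/40.6 = 0.0267.

k ≈ 1.09, β ≈ 0.0267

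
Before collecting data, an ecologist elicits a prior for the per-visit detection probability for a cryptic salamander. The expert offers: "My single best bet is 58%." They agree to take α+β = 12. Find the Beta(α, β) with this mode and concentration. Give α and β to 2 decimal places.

α = 6.80, β = 5.20

For α,β > 1 the Beta mode is (α−1)/(α+β−2). With α+β = 12, the mode is (α−1)/10.
Set (α−1)/10 = 0.58 → α = 1 + 0.58·10 = 6.80.
β = 12 − α = 5.20.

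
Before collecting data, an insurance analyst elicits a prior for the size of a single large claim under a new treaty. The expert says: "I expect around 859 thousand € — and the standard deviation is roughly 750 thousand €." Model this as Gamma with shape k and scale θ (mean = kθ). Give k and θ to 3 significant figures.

k ≈ 1.31, θ ≈ 655

For Gamma(k, scale θ): mean = kθ, variance = kθ², so CV = 1/√k.
CV = SD/mean = 750/859 = 0.8731, hence k = 1/CV² = 1.31.
Then θ = mean/k = 859/1.31 = 655.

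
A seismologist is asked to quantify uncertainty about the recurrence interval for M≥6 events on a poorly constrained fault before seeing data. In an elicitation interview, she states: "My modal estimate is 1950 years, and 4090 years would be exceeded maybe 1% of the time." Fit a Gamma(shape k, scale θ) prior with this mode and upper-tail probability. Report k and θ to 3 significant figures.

k ≈ 9.87, θ ≈ 220

Gamma(k,θ) with k>1 has mode (k−1)θ, so θ = 1950/(k−1).
Need P(X < 4090) = 0.99 with θ tied to k this way. Start at k = 2, θ = 1950: P(X<4090) ≈ 0.620.
Too low — raise k to concentrate. Iterating converges to k ≈ 9.87.
Then θ = 1950/(9.87−1) ≈ 220.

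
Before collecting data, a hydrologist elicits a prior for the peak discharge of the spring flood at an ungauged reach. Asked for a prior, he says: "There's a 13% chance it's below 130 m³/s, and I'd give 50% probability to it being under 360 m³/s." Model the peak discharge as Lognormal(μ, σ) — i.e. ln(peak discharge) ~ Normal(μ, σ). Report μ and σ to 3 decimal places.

If T ~ Lognormal(μ,σ) then ln T ~ Normal(μ,σ), so the p-quantile of ln T is μ + z_p·σ.
ln(130) = 4.868 and ln(360) = 5.886; z_{0.13} = -1.126, z_{0.5} = 0.
σ = (5.886 − 4.868)/(0 − (-1.126)) = 0.904.
μ = 4.868 − (-1.126)·0.904 = 5.886.

μ ≈ 5.886, σ ≈ 0.904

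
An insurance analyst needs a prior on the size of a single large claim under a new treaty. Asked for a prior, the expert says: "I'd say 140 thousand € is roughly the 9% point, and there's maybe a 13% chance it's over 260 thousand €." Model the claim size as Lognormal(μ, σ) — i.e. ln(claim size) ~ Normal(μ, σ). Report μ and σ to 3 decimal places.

If T ~ Lognormal(μ,σ) then ln T ~ Normal(μ,σ), so the p-quantile of ln T is μ + z_p·σ.
ln(140) = 4.942 and ln(260) = 5.561; z_{0.09} = -1.341, z_{0.87} = 1.126.
σ = (5.561 − 4.942)/(1.126 − (-1.341)) = 0.251.
μ = 4.942 − (-1.341)·0.251 = 5.278.

μ ≈ 5.278, σ ≈ 0.251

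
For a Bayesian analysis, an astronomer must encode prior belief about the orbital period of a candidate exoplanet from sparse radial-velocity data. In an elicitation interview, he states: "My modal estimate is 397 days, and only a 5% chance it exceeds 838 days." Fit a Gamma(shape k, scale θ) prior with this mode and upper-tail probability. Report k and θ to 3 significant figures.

Gamma(k,θ) with k>1 has mode (k−1)θ, so θ = 397/(k−1).
Need P(X < 838) = 0.95 with θ tied to k this way. Start at k = 2, θ = 397: P(X<838) ≈ 0.623.
Too low — raise k to concentrate. Iterating converges to k ≈ 5.95.
Then θ = 397/(5.95−1) ≈ 80.3.

k ≈ 5.95, θ ≈ 80.3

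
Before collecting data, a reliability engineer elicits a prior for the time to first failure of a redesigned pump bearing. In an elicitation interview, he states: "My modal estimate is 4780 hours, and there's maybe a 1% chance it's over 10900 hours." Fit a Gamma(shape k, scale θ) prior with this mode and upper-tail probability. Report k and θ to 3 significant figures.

k ≈ 8.04, θ ≈ 679

Gamma(k,θ) with k>1 has mode (k−1)θ, so θ = 4780/(k−1).
Need P(X < 10900) = 0.99 with θ tied to k this way. Start at k = 2, θ = 4780: P(X<10900) ≈ 0.665.
Too low — raise k to concentrate. Iterating converges to k ≈ 8.04.
Then θ = 4780/(8.04−1) ≈ 679.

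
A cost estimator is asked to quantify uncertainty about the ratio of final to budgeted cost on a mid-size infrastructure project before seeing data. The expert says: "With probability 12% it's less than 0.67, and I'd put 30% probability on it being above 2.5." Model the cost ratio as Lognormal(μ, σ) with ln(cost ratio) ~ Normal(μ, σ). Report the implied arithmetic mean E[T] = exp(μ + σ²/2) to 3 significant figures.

E[T] ≈ 2.25

If T ~ Lognormal(μ,σ) then ln T ~ Normal(μ,σ), so the p-quantile of ln T is μ + z_p·σ.
ln(0.67) = -0.4005 and ln(2.5) = 0.9163; z_{0.12} = -1.175, z_{0.7} = 0.5244.
σ = (0.9163 − -0.4005)/(0.5244 − (-1.175)) = 0.775.
μ = -0.4005 − (-1.175)·0.775 = 0.510.
E[T] = exp(μ + σ²/2) = exp(0.510 + 0.3002) = 2.25.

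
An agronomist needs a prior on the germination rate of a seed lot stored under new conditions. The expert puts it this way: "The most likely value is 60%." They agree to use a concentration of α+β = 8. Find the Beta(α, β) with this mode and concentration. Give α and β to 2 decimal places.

For α,β > 1 the Beta mode is (α−1)/(α+β−2). With α+β = 8, the mode is (α−1)/6.
Set (α−1)/6 = 0.6 → α = 1 + 0.6·6 = 4.60.
β = 8 − α = 3.40.

α = 4.60, β = 3.40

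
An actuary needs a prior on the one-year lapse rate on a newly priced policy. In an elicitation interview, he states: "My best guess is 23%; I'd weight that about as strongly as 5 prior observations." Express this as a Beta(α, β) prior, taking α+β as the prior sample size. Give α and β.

α = 1.15, β = 3.85

Under the effective-sample-size interpretation, Beta(α, β) has prior mean α/(α+β) and prior sample size α+β.
So α+β = 5 and α/(α+β) = 0.23, giving α = 0.23·5 = 1.15 and β = 5 − 1.15 = 3.85.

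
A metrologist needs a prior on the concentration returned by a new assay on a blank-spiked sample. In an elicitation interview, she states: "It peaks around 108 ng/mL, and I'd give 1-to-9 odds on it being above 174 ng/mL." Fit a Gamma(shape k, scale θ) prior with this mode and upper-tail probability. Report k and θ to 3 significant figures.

Gamma(k,θ) with k>1 has mode (k−1)θ, so θ = 108/(k−1).
Need P(X < 174) = 0.9 with θ tied to k this way. Start at k = 2, θ = 108: P(X<174) ≈ 0.479.
Too low — raise k to concentrate. Iterating converges to k ≈ 9.27.
Then θ = 108/(9.27−1) ≈ 13.1.

k ≈ 9.27, θ ≈ 13.1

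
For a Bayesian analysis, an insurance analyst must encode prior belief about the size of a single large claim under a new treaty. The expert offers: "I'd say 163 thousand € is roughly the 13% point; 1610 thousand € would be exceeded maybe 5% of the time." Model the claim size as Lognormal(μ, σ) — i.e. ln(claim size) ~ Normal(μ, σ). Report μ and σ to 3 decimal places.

μ ≈ 6.025, σ ≈ 0.826

If T ~ Lognormal(μ,σ) then ln T ~ Normal(μ,σ), so the p-quantile of ln T is μ + z_p·σ.
ln(163) = 5.094 and ln(1610) = 7.384; z_{0.13} = -1.126, z_{0.95} = 1.645.
σ = (7.384 − 5.094)/(1.645 − (-1.126)) = 0.826.
μ = 5.094 − (-1.126)·0.826 = 6.025.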